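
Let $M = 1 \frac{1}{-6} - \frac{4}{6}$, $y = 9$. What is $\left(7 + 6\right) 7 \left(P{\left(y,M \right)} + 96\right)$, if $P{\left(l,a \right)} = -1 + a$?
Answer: $\frac{51415}{6} \approx 8569.2$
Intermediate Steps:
$M = - \frac{5}{6}$ ($M = 1 \left(- \frac{1}{6}\right) - \frac{2}{3} = - \frac{1}{6} - \frac{2}{3} = - \frac{5}{6} \approx -0.83333$)
$\left(7 + 6\right) 7 \left(P{\left(y,M \right)} + 96\right) = \left(7 + 6\right) 7 \left(\left(-1 - \frac{5}{6}\right) + 96\right) = 13 \cdot 7 \left(- \frac{11}{6} + 96\right) = 91 \cdot \frac{565}{6} = \frac{51415}{6}$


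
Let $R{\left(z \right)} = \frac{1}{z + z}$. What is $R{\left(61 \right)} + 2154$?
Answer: $\frac{262789}{122} \approx 2154.0$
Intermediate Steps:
$R{\left(z \right)} = \frac{1}{2 z}$
$R{\left(61 \right)} + 2154 = \frac{1}{2 \cdot 61} + 2154 = \frac{1}{2} \cdot \frac{1}{61} + 2154 = \frac{1}{122} + 2154 = \frac{262789}{122}$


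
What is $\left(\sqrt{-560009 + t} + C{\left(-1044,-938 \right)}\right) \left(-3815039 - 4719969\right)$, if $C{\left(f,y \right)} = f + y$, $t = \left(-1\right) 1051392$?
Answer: $16916385856 - 8535008 i \sqrt{1611401} \approx 1.6916 \cdot 10^{10} - 1.0834 \cdot 10^{10} i$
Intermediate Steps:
$t = -1051392$
$\left(\sqrt{-560009 + t} + C{\left(-1044,-938 \right)}\right) \left(-3815039 - 4719969\right) = \left(\sqrt{-560009 - 1051392} - 1982\right) \left(-3815039 - 4719969\right) = \left(\sqrt{-1611401} - 1982\right) \left(-8535008\right) = \left(i \sqrt{1611401} - 1982\right) \left(-8535008\right) = \left(-1982 + i \sqrt{1611401}\right) \left(-8535008\right) = 16916385856 - 8535008 i \sqrt{1611401}$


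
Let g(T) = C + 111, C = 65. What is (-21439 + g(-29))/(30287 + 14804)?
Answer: -21263/45091 ≈ -0.47156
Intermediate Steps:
g(T) = 176 (g(T) = 65 + 111 = 176)
(-21439 + g(-29))/(30287 + 14804) = (-21439 + 176)/(30287 + 14804) = -21263/45091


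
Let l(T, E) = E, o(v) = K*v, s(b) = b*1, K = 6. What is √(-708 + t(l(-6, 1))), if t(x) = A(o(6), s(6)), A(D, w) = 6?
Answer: 3*I*√78 ≈ 26.495*I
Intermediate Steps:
s(b) = b
o(v) = 6*v
t(x) = 6
√(-708 + t(l(-6, 1))) = √(-708 + 6) = √(-702) = 3*I*√78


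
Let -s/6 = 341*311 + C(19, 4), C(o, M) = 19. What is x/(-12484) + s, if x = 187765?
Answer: -7945255045/12484 ≈ -6.3644e+5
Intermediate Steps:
s = -636420 (s = -6*(341*311 + 19) = -6*(106051 + 19) = -6*106070 = -636420)
x/(-12484) + s = 187765/(-12484) - 636420 = 187765*(-1/12484) - 636420 = -187765/12484 - 636420 = -7945255045/12484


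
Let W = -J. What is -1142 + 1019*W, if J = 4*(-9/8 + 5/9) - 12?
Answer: 241327/18 ≈ 13407.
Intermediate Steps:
J = -257/18 (J = 4*(-9*⅛ + 5*(⅑)) - 12 = 4*(-9/8 + 5/9) - 12 = 4*(-41/72) - 12 = -41/18 - 12 = -257/18 ≈ -14.278)
W = 257/18 (W = -1*(-257/18) = 257/18 ≈ 14.278)
-1142 + 1019*W = -1142 + 1019*(257/18) = -1142 + 261883/18 = 241327/18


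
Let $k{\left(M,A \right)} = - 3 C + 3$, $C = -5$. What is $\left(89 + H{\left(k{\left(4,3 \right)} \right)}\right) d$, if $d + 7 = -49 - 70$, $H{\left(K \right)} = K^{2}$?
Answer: $-52038$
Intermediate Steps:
$k{\left(M,A \right)} = 18$ ($k{\left(M,A \right)} = \left(-3\right) \left(-5\right) + 3 = 15 + 3 = 18$)
$d = -126$ ($d = -7 - 119 = -126$)
$\left(89 + H{\left(k{\left(4,3 \right)} \right)}\right) d = \left(89 + 18^{2}\right) \left(-126\right) = \left(89 + 324\right) \left(-126\right) = 413 \left(-126\right) = -52038$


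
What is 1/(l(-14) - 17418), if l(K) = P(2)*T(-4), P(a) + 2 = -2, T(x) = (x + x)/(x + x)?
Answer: -1/17422 ≈ -5.7399e-5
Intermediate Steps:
T(x) = 1 (T(x) = (2*x)/((2*x)) = (2*x)*(1/(2*x)) = 1)
P(a) = -4 (P(a) = -2 - 2 = -4)
l(K) = -4 (l(K) = -4*1 = -4)
1/(l(-14) - 17418) = 1/(-4 - 17418) = 1/(-17422) = -1/17422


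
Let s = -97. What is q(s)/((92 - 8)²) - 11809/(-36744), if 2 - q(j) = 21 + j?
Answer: 74818/225057 ≈ 0.33244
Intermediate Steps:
q(j) = -19 - j (q(j) = 2 - (21 + j) = 2 + (-21 - j) = -19 - j)
q(s)/((92 - 8)²) - 11809/(-36744) = (-19 - 1*(-97))/((92 - 8)²) - 11809/(-36744) = (-19 + 97)/(84²) - 11809*(-1/36744) = 78/7056 + 11809/36744 = 78*(1/7056) + 11809/36744 = 13/1176 + 11809/36744 = 74818/225057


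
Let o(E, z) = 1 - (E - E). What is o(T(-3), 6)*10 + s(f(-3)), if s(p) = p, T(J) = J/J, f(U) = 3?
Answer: 13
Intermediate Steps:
T(J) = 1
o(E, z) = 1 (o(E, z) = 1 - 1*0 = 1 + 0 = 1)
o(T(-3), 6)*10 + s(f(-3)) = 1*10 + 3 = 10 + 3 = 13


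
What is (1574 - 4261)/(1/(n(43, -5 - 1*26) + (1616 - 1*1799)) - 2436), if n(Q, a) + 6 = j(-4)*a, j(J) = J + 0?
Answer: 174655/158341 ≈ 1.1030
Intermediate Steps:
j(J) = J
n(Q, a) = -6 - 4*a
(1574 - 4261)/(1/(n(43, -5 - 1*26) + (1616 - 1*1799)) - 2436) = (1574 - 4261)/(1/((-6 - 4*(-5 - 1*26)) + (1616 - 1*1799)) - 2436) = -2687/(1/((-6 - 4*(-5 - 26)) + (1616 - 1799)) - 2436) = -2687/(1/((-6 - 4*(-31)) - 183) - 2436) = -2687/(1/((-6 + 124) - 183) - 2436) = -2687/(1/(118 - 183) - 2436) = -2687/(1/(-65) - 2436) = -2687/(-1/65 - 2436) = -2687/(-158341/65) = -2687*(-65/158341) = 174655/158341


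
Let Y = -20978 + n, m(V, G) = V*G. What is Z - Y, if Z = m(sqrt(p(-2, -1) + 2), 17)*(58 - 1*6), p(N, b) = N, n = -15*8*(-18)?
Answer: 18818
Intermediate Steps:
n = 2160 (n = -120*(-18) = 2160)
m(V, G) = G*V
Y = -18818 (Y = -20978 + 2160 = -18818)
Z = 0 (Z = (17*sqrt(-2 + 2))*(58 - 1*6) = (17*sqrt(0))*(58 - 6) = (17*0)*52 = 0*52 = 0)
Z - Y = 0 - 1*(-18818) = 0 + 18818 = 18818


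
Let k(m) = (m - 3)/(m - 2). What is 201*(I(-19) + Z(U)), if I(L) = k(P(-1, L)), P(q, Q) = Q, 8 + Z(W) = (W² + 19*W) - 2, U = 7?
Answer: 243478/7 ≈ 34783.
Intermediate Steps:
Z(W) = -10 + W² + 19*W (Z(W) = -8 + ((W² + 19*W) - 2) = -8 + (-2 + W² + 19*W) = -10 + W² + 19*W)
k(m) = (-3 + m)/(-2 + m)
I(L) = (-3 + L)/(-2 + L)
201*(I(-19) + Z(U)) = 201*((-3 - 19)/(-2 - 19) + (-10 + 7² + 19*7)) = 201*(-22/(-21) + (-10 + 49 + 133)) = 201*(-1/21*(-22) + 172) = 201*(22/21 + 172) = 201*(3634/21) = 243478/7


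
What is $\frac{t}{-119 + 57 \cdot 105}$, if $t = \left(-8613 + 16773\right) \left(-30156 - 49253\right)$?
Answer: $- \frac{323988720}{2933} \approx -1.1046 \cdot 10^{5}$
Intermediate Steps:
$t = -647977440$ ($t = 8160 \left(-79409\right) = -647977440$)
$\frac{t}{-119 + 57 \cdot 105} = - \frac{647977440}{-119 + 57 \cdot 105} = - \frac{647977440}{-119 + 5985} = - \frac{647977440}{5866} = \left(-647977440\right) \frac{1}{5866} = - \frac{323988720}{2933}$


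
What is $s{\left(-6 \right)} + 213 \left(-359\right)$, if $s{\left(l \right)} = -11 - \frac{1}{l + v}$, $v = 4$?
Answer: $- \frac{152955}{2} \approx -76478.0$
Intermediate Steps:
$s{\left(l \right)} = -11 - \frac{1}{4 + l}$ ($s{\left(l \right)} = -11 - \frac{1}{l + 4} = -11 - \frac{1}{4 + l}$)
$s{\left(-6 \right)} + 213 \left(-359\right) = \frac{-45 - -66}{4 - 6} + 213 \left(-359\right) = \frac{-45 + 66}{-2} - 76467 = \left(- \frac{1}{2}\right) 21 - 76467 = - \frac{21}{2} - 76467 = - \frac{152955}{2}$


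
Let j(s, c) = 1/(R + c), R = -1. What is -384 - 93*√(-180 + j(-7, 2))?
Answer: -384 - 93*I*√179 ≈ -384.0 - 1244.3*I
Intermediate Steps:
j(s, c) = 1/(-1 + c)
-384 - 93*√(-180 + j(-7, 2)) = -384 - 93*√(-180 + 1/(-1 + 2)) = -384 - 93*√(-180 + 1/1) = -384 - 93*√(-180 + 1) = -384 - 93*I*√179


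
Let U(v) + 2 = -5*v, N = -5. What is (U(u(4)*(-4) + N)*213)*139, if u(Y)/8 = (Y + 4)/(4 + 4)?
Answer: 5418081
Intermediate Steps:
u(Y) = 4 + Y (u(Y) = 8*((Y + 4)/(4 + 4)) = 8*((4 + Y)/8) = 8*((4 + Y)*(1/8)) = 8*(1/2 + Y/8) = 4 + Y)
U(v) = -2 - 5*v
(U(u(4)*(-4) + N)*213)*139 = ((-2 - 5*((4 + 4)*(-4) - 5))*213)*139 = ((-2 - 5*(8*(-4) - 5))*213)*139 = ((-2 - 5*(-32 - 5))*213)*139 = ((-2 - 5*(-37))*213)*139 = ((-2 + 185)*213)*139 = (183*213)*139 = 38979*139 = 5418081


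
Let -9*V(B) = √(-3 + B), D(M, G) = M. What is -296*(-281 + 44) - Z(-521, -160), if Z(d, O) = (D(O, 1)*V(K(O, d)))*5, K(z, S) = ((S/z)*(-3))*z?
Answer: 70152 - 1600*√390/9 ≈ 66641.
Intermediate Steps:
K(z, S) = -3*S (K(z, S) = (-3*S/z)*z = -3*S)
V(B) = -√(-3 + B)/9
Z(d, O) = -5*O*√(-3 - 3*d)/9 (Z(d, O) = (O*(-√(-3 - 3*d)/9))*5 = -O*√(-3 - 3*d)/9*5 = -5*O*√(-3 - 3*d)/9)
-296*(-281 + 44) - Z(-521, -160) = -296*(-281 + 44) - (-5)*(-160)*√(-3 - 3*(-521))/9 = -296*(-237) - (-5)*(-160)*√(-3 + 1563)/9 = 70152 - (-5)*(-160)*√1560/9 = 70152 - (-5)*(-160)*2*√390/9 = 70152 - 1600*√390/9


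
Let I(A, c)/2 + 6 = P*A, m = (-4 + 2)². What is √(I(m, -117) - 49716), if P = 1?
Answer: 2*I*√12430 ≈ 222.98*I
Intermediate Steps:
m = 4 (m = (-2)² = 4)
I(A, c) = -12 + 2*A (I(A, c) = -12 + 2*(1*A) = -12 + 2*A)
√(I(m, -117) - 49716) = √((-12 + 2*4) - 49716) = √((-12 + 8) - 49716) = √(-4 - 49716) = √(-49720) = 2*I*√12430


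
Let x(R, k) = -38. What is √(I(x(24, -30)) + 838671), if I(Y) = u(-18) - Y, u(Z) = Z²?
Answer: √839033 ≈ 915.99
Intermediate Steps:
I(Y) = 324 - Y (I(Y) = (-18)² - Y = 324 - Y)
√(I(x(24, -30)) + 838671) = √((324 - 1*(-38)) + 838671) = √((324 + 38) + 838671) = √(362 + 838671) = √839033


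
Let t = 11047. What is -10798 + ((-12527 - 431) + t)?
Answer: -12709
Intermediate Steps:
-10798 + ((-12527 - 431) + t) = -10798 + ((-12527 - 431) + 11047) = -10798 + (-12958 + 11047) = -10798 - 1911 = -12709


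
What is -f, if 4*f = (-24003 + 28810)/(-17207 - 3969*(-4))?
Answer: 437/484 ≈ 0.90289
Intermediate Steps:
f = -437/484 (f = ((-24003 + 28810)/(-17207 - 3969*(-4)))/4 = (4807/(-17207 + 15876))/4 = (4807/(-1331))/4 = (4807*(-1/1331))/4 = (¼)*(-437/121) = -437/484 ≈ -0.90289)
-f = -1*(-437/484) = 437/484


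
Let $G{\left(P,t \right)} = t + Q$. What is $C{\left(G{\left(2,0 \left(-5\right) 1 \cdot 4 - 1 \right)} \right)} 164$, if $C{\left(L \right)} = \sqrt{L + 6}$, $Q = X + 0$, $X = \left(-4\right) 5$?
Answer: $164 i \sqrt{15} \approx 635.17 i$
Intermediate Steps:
$X = -20$
$Q = -20$ ($Q = -20 + 0 = -20$)
$G{\left(P,t \right)} = -20 + t$ ($G{\left(P,t \right)} = t - 20 = -20 + t$)
$C{\left(L \right)} = \sqrt{6 + L}$
$C{\left(G{\left(2,0 \left(-5\right) 1 \cdot 4 - 1 \right)} \right)} 164 = \sqrt{6 - \left(21 - 0 \left(-5\right) 1 \cdot 4\right)} 164 = \sqrt{6 - \left(21 - 0 \cdot 1 \cdot 4\right)} 164 = \sqrt{6 + \left(-20 + \left(0 \cdot 4 - 1\right)\right)} 164 = \sqrt{6 + \left(-20 + \left(0 - 1\right)\right)} 164 = \sqrt{6 - 21} \cdot 164 = \sqrt{-15} \cdot 164 = i \sqrt{15} \cdot 164 = 164 i \sqrt{15}$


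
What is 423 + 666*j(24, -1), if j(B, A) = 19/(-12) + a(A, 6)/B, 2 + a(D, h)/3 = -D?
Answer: -2859/4 ≈ -714.75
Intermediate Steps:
a(D, h) = -6 - 3*D (a(D, h) = -6 + 3*(-D) = -6 - 3*D)
j(B, A) = -19/12 + (-6 - 3*A)/B (j(B, A) = 19/(-12) + (-6 - 3*A)/B = 19*(-1/12) + (-6 - 3*A)/B = -19/12 + (-6 - 3*A)/B)
423 + 666*j(24, -1) = 423 + 666*((1/12)*(-72 - 36*(-1) - 19*24)/24) = 423 + 666*((1/12)*(1/24)*(-72 + 36 - 456)) = 423 + 666*((1/12)*(1/24)*(-492)) = 423 + 666*(-41/24) = 423 - 4551/4 = -2859/4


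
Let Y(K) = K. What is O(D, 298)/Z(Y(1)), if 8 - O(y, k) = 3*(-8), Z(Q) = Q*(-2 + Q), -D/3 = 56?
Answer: -32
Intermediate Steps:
D = -168 (D = -3*56 = -168)
O(y, k) = 32 (O(y, k) = 8 - 3*(-8) = 8 - 1*(-24) = 8 + 24 = 32)
O(D, 298)/Z(Y(1)) = 32/((1*(-2 + 1))) = 32/((1*(-1))) = 32/(-1) = 32*(-1) = -32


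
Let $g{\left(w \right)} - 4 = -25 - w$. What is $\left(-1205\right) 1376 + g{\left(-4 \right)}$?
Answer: $-1658097$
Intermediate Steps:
$g{\left(w \right)} = -21 - w$ ($g{\left(w \right)} = 4 - \left(25 + w\right) = -21 - w$)
$\left(-1205\right) 1376 + g{\left(-4 \right)} = \left(-1205\right) 1376 - 17 = -1658080 + \left(-21 + 4\right) = -1658080 - 17 = -1658097$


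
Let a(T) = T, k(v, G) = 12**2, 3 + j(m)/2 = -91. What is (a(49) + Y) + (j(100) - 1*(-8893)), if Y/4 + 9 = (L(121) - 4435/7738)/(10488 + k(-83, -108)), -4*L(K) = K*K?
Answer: 358560088445/41135208 ≈ 8716.6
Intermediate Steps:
j(m) = -188 (j(m) = -6 + 2*(-91) = -6 - 182 = -188)
k(v, G) = 144
L(K) = -K**2/4 (L(K) = -K*K/4 = -K**2/4)
Y = -1537522387/41135208 (Y = -36 + 4*((-1/4*121**2 - 4435/7738)/(10488 + 144)) = -36 + 4*((-1/4*14641 - 4435*1/7738)/10632) = -36 + 4*((-14641/4 - 4435/7738)*(1/10632)) = -36 + 4*(-56654899/15476*1/10632) = -36 + 4*(-56654899/164540832) = -36 - 56654899/41135208 = -1537522387/41135208 ≈ -37.377)
(a(49) + Y) + (j(100) - 1*(-8893)) = (49 - 1537522387/41135208) + (-188 - 1*(-8893)) = 478102805/41135208 + (-188 + 8893) = 478102805/41135208 + 8705 = 358560088445/41135208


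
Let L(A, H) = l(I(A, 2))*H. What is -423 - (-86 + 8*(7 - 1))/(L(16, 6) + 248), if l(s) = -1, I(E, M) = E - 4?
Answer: -51164/121 ≈ -422.84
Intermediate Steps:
I(E, M) = -4 + E
L(A, H) = -H
-423 - (-86 + 8*(7 - 1))/(L(16, 6) + 248) = -423 - (-86 + 8*(7 - 1))/(-1*6 + 248) = -423 - (-86 + 8*6)/(-6 + 248) = -423 - (-86 + 48)/242 = -423 - (-38)/242 = -423 - 1*(-19/121) = -423 + 19/121 = -51164/121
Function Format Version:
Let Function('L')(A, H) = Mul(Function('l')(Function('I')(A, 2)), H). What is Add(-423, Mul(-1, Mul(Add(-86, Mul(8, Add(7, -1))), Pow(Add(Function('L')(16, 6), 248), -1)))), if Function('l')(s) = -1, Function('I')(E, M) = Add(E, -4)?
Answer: Rational(-51164, 121) ≈ -422.84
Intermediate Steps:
Function('I')(E, M) = Add(-4, E)
Function('L')(A, H) = Mul(-1, H)
Add(-423, Mul(-1, Mul(Add(-86, Mul(8, Add(7, -1))), Pow(Add(Function('L')(16, 6), 248), -1)))) = Add(-423, Mul(-1, Mul(Add(-86, Mul(8, Add(7, -1))), Pow(Add(Mul(-1, 6), 248), -1)))) = Add(-423, Mul(-1, Mul(Add(-86, Mul(8, 6)), Pow(Add(-6, 248), -1)))) = Add(-423, Mul(-1, Mul(Add(-86, 48), Pow(242, -1)))) = Add(-423, Mul(-1, Mul(-38, Rational(1, 242)))) = Add(-423, Mul(-1, Rational(-19, 121))) = Add(-423, Rational(19, 121)) = Rational(-51164, 121)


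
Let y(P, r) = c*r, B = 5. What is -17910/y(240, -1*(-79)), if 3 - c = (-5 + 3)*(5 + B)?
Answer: -17910/1817 ≈ -9.8569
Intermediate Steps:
c = 23 (c = 3 - (-5 + 3)*(5 + 5) = 3 - (-2)*10 = 3 - 1*(-20) = 3 + 20 = 23)
y(P, r) = 23*r
-17910/y(240, -1*(-79)) = -17910/(23*(-1*(-79))) = -17910/(23*79) = -17910/1817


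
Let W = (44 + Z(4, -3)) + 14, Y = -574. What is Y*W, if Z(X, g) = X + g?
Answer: -33866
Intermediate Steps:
W = 59 (W = (44 + (4 - 3)) + 14 = (44 + 1) + 14 = 45 + 14 = 59)
Y*W = -574*59 = -33866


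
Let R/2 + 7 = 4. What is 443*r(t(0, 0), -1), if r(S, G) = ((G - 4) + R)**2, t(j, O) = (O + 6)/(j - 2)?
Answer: 53603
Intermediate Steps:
R = -6 (R = -14 + 2*4 = -14 + 8 = -6)
t(j, O) = (6 + O)/(-2 + j)
r(S, G) = (-10 + G)**2 (r(S, G) = ((G - 4) - 6)**2 = ((-4 + G) - 6)**2 = (-10 + G)**2)
443*r(t(0, 0), -1) = 443*(-10 - 1)**2 = 443*(-11)**2 = 443*121 = 53603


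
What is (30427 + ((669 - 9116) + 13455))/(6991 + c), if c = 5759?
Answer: 7087/2550 ≈ 2.7792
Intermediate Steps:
(30427 + ((669 - 9116) + 13455))/(6991 + c) = (30427 + ((669 - 9116) + 13455))/(6991 + 5759) = (30427 + (-8447 + 13455))/12750 = (30427 + 5008)*(1/12750) = 35435*(1/12750) = 7087/2550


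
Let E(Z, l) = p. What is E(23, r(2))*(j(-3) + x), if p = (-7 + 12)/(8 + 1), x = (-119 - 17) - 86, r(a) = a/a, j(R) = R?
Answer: -125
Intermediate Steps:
r(a) = 1
x = -222 (x = -136 - 86 = -222)
p = 5/9 ≈ 0.55556
E(Z, l) = 5/9
E(23, r(2))*(j(-3) + x) = 5*(-3 - 222)/9 = (5/9)*(-225) = -125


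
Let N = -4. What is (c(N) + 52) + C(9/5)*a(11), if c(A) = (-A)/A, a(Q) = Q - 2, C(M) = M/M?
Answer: 60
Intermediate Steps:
C(M) = 1
a(Q) = -2 + Q
c(A) = -1
(c(N) + 52) + C(9/5)*a(11) = (-1 + 52) + 1*(-2 + 11) = 51 + 1*9 = 51 + 9 = 60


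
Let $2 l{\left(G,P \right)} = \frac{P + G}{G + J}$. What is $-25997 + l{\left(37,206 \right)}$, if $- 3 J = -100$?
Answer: $- \frac{10970005}{422} \approx -25995.0$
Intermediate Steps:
$J = \frac{100}{3}$ ($J = \left(- \frac{1}{3}\right) \left(-100\right) = \frac{100}{3} \approx 33.333$)
$l{\left(G,P \right)} = \frac{G + P}{2 \left(\frac{100}{3} + G\right)}$ ($l{\left(G,P \right)} = \frac{\left(P + G\right) \frac{1}{G + \frac{100}{3}}}{2} = \frac{\left(G + P\right) \frac{1}{\frac{100}{3} + G}}{2} = \frac{\frac{1}{\frac{100}{3} + G} \left(G + P\right)}{2} = \frac{G + P}{2 \left(\frac{100}{3} + G\right)}$)
$-25997 + l{\left(37,206 \right)} = -25997 + \frac{3 \left(37 + 206\right)}{2 \left(100 + 3 \cdot 37\right)} = -25997 + \frac{3}{2} \frac{1}{100 + 111} \cdot 243 = -25997 + \frac{3}{2} \cdot \frac{1}{211} \cdot 243 = -25997 + \frac{729}{422} = - \frac{10970005}{422}$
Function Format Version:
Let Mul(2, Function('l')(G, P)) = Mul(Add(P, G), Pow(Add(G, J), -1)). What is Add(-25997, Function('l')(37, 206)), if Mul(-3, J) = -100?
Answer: Rational(-10970005, 422) ≈ -25995.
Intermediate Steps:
J = Rational(100, 3) (J = Mul(Rational(-1, 3), -100) = Rational(100, 3) ≈ 33.333)
Function('l')(G, P) = Mul(Rational(1, 2), Pow(Add(Rational(100, 3), G), -1), Add(G, P)) (Function('l')(G, P) = Mul(Rational(1, 2), Mul(Add(P, G), Pow(Add(G, Rational(100, 3)), -1))) = Mul(Rational(1, 2), Mul(Add(G, P), Pow(Add(Rational(100, 3), G), -1))) = Mul(Rational(1, 2), Mul(Pow(Add(Rational(100, 3), G), -1), Add(G, P))) = Mul(Rational(1, 2), Pow(Add(Rational(100, 3), G), -1), Add(G, P)))
Add(-25997, Function('l')(37, 206)) = Add(-25997, Mul(Rational(3, 2), Pow(Add(100, Mul(3, 37)), -1), Add(37, 206))) = Add(-25997, Mul(Rational(3, 2), Pow(Add(100, 111), -1), 243)) = Add(-25997, Mul(Rational(3, 2), Pow(211, -1), 243)) = Add(-25997, Mul(Rational(3, 2), Rational(1, 211), 243)) = Add(-25997, Rational(729, 422)) = Rational(-10970005, 422)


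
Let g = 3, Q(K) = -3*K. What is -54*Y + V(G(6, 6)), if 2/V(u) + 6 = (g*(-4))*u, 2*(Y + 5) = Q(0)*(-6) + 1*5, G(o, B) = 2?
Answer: 2024/15 ≈ 134.93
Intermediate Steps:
Y = -5/2 (Y = -5 + (-3*0*(-6) + 1*5)/2 = -5 + (0*(-6) + 5)/2 = -5 + (0 + 5)/2 = -5 + (1/2)*5 = -5 + 5/2 = -5/2 ≈ -2.5000)
V(u) = 2/(-6 - 12*u) (V(u) = 2/(-6 + (3*(-4))*u) = 2/(-6 - 12*u))
-54*Y + V(G(6, 6)) = -54*(-5/2) - 1/(3 + 6*2) = 135 - 1/(3 + 12) = 135 - 1/15 = 2024/15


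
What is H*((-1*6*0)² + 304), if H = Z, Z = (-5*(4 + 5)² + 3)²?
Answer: 49127616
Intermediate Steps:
Z = 161604 (Z = (-5*9² + 3)² = (-5*81 + 3)² = (-405 + 3)² = (-402)² = 161604)
H = 161604
H*((-1*6*0)² + 304) = 161604*((-1*6*0)² + 304) = 161604*((-6*0)² + 304) = 161604*(0² + 304) = 161604*(0 + 304) = 161604*304 = 49127616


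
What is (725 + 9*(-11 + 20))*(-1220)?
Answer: -983320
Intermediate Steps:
(725 + 9*(-11 + 20))*(-1220) = (725 + 9*9)*(-1220) = (725 + 81)*(-1220) = 806*(-1220) = -983320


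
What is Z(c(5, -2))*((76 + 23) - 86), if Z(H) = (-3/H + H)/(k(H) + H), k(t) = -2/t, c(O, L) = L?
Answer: 13/2 ≈ 6.5000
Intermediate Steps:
Z(H) = (H - 3/H)/(H - 2/H) (Z(H) = (-3/H + H)/(-2/H + H) = (H - 3/H)/(H - 2/H))
Z(c(5, -2))*((76 + 23) - 86) = ((-3 + (-2)**2)/(-2 + (-2)**2))*((76 + 23) - 86) = ((-3 + 4)/(-2 + 4))*(99 - 86) = (1/2)*13 = 13/2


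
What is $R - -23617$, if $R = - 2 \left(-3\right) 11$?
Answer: $23683$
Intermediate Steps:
$R = 66$ ($R = \left(-1\right) \left(-6\right) 11 = 6 \cdot 11 = 66$)
$R - -23617 = 66 - -23617 = 66 + 23617 = 23683$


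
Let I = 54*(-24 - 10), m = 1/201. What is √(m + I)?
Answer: I*√74176035/201 ≈ 42.849*I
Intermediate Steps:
m = 1/201 ≈ 0.0049751
I = -1836 (I = 54*(-34) = -1836)
√(m + I) = √(1/201 - 1836) = √(-369035/201) = I*√74176035/201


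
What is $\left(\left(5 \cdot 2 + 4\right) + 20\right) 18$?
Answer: $612$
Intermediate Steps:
$\left(\left(5 \cdot 2 + 4\right) + 20\right) 18 = \left(\left(10 + 4\right) + 20\right) 18 = \left(14 + 20\right) 18 = 34 \cdot 18 = 612$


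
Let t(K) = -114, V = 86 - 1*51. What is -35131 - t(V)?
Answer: -35017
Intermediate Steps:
V = 35 (V = 86 - 51 = 35)
-35131 - t(V) = -35131 - 1*(-114) = -35131 + 114 = -35017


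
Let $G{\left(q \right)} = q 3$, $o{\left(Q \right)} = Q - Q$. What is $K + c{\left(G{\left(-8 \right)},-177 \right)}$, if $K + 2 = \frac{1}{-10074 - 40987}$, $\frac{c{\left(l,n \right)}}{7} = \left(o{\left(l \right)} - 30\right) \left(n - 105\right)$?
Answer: $\frac{3023730297}{51061} \approx 59218.0$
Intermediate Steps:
$o{\left(Q \right)} = 0$
$G{\left(q \right)} = 3 q$
$c{\left(l,n \right)} = 22050 - 210 n$ ($c{\left(l,n \right)} = 7 \left(0 - 30\right) \left(n - 105\right) = 7 \left(- 30 \left(-105 + n\right)\right) = 7 \left(3150 - 30 n\right) = 22050 - 210 n$)
$K = - \frac{102123}{51061}$ ($K = -2 + \frac{1}{-10074 - 40987} = -2 + \frac{1}{-51061} = -2 - \frac{1}{51061} = - \frac{102123}{51061} \approx -2.0$)
$K + c{\left(G{\left(-8 \right)},-177 \right)} = - \frac{102123}{51061} + \left(22050 - -37170\right) = - \frac{102123}{51061} + \left(22050 + 37170\right) = - \frac{102123}{51061} + 59220 = \frac{3023730297}{51061}$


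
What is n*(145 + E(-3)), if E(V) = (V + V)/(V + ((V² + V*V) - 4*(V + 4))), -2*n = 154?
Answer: -11123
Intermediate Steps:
n = -77 (n = -½*154 = -77)
E(V) = 2*V/(-16 - 3*V + 2*V²) (E(V) = (2*V)/(V + ((V² + V²) - 4*(4 + V))) = (2*V)/(V + (2*V² + (-16 - 4*V))) = (2*V)/(V + (-16 - 4*V + 2*V²)) = (2*V)/(-16 - 3*V + 2*V²) = 2*V/(-16 - 3*V + 2*V²))
n*(145 + E(-3)) = -77*(145 + 2*(-3)/(-16 - 3*(-3) + 2*(-3)²)) = -77*(145 + 2*(-3)/(-16 + 9 + 2*9)) = -77*(145 + 2*(-3)/(-16 + 9 + 18)) = -77*(145 + 2*(-3)/11) = -77*(145 + 2*(-3)*(1/11)) = -77*(145 - 6/11) = -77*1589/11 = -11123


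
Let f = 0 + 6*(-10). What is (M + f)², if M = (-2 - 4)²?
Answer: 576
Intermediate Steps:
f = -60 (f = 0 - 60 = -60)
M = 36 (M = (-6)² = 36)
(M + f)² = (36 - 60)² = (-24)² = 576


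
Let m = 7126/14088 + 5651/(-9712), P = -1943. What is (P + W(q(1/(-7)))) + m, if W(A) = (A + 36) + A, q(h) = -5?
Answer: -32787429391/17102832 ≈ -1917.1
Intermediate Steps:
W(A) = 36 + 2*A (W(A) = (36 + A) + A = 36 + 2*A)
m = -1300447/17102832 (m = 7126*(1/14088) + 5651*(-1/9712) = 3563/7044 - 5651/9712 = -1300447/17102832 ≈ -0.076037)
(P + W(q(1/(-7)))) + m = (-1943 + (36 + 2*(-5))) - 1300447/17102832 = (-1943 + (36 - 10)) - 1300447/17102832 = (-1943 + 26) - 1300447/17102832 = -1917 - 1300447/17102832 = -32787429391/17102832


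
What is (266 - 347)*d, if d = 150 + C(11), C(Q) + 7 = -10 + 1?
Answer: -10854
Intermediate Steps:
C(Q) = -16 (C(Q) = -7 + (-10 + 1) = -7 - 9 = -16)
d = 134 (d = 150 - 16 = 134)
(266 - 347)*d = (266 - 347)*134 = -81*134 = -10854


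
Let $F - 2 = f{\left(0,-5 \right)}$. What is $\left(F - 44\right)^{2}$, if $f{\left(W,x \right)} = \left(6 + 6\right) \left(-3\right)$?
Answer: $6084$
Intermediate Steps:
$f{\left(W,x \right)} = -36$ ($f{\left(W,x \right)} = 12 \left(-3\right) = -36$)
$F = -34$ ($F = 2 - 36 = -34$)
$\left(F - 44\right)^{2} = \left(-34 - 44\right)^{2} = \left(-78\right)^{2} = 6084$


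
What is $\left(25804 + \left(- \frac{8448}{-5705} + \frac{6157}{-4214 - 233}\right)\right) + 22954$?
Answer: $\frac{1236999484901}{25370135} \approx 48758.0$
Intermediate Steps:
$\left(25804 + \left(- \frac{8448}{-5705} + \frac{6157}{-4214 - 233}\right)\right) + 22954 = \left(25804 + \left(\left(-8448\right) \left(- \frac{1}{5705}\right) + \frac{6157}{-4214 - 233}\right)\right) + 22954 = \left(25804 + \left(\frac{8448}{5705} + \frac{6157}{-4447}\right)\right) + 22954 = \left(25804 + \left(\frac{8448}{5705} + 6157 \left(- \frac{1}{4447}\right)\right)\right) + 22954 = \left(25804 + \left(\frac{8448}{5705} - \frac{6157}{4447}\right)\right) + 22954 = \left(25804 + \frac{2442571}{25370135}\right) + 22954 = \frac{654653406111}{25370135} + 22954 = \frac{1236999484901}{25370135}$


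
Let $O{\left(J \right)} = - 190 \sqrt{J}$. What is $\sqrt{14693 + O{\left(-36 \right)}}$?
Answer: $\sqrt{14693 - 1140 i} \approx 121.31 - 4.6989 i$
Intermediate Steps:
$\sqrt{14693 + O{\left(-36 \right)}} = \sqrt{14693 - 190 \sqrt{-36}} = \sqrt{14693 - 190 \cdot 6 i} = \sqrt{14693 - 1140 i}$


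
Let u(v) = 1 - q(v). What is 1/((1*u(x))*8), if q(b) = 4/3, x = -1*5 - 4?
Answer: -3/8 ≈ -0.37500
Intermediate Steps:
x = -9 (x = -5 - 4 = -9)
q(b) = 4/3 (q(b) = 4*(⅓) = 4/3)
u(v) = -⅓ (u(v) = 1 - 1*4/3 = 1 - 4/3 = -⅓)
1/((1*u(x))*8) = 1/((1*(-⅓))*8) = 1/(-⅓*8) = 1/(-8/3) = -3/8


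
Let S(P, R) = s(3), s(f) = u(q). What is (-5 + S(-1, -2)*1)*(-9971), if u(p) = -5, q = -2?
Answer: 99710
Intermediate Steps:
s(f) = -5
S(P, R) = -5
(-5 + S(-1, -2)*1)*(-9971) = (-5 - 5*1)*(-9971) = (-5 - 5)*(-9971) = -10*(-9971) = 99710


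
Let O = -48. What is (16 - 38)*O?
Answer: 1056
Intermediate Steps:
(16 - 38)*O = (16 - 38)*(-48) = -22*(-48) = 1056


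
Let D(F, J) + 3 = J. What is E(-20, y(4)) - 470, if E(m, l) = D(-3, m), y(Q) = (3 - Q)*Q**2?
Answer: -493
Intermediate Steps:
D(F, J) = -3 + J
y(Q) = Q**2*(3 - Q)
E(m, l) = -3 + m
E(-20, y(4)) - 470 = (-3 - 20) - 470 = -23 - 470 = -493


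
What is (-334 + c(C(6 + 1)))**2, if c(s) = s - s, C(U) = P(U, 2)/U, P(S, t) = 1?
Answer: 111556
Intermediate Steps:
C(U) = 1/U
c(s) = 0
(-334 + c(C(6 + 1)))**2 = (-334 + 0)**2 = (-334)**2 = 111556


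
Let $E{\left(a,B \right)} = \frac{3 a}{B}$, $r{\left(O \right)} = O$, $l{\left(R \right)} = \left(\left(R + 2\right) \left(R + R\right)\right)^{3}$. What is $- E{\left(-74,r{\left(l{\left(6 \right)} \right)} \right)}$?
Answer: $\frac{37}{147456} \approx 0.00025092$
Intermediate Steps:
$l{\left(R \right)} = 8 R^{3} \left(2 + R\right)^{3}$ ($l{\left(R \right)} = \left(\left(2 + R\right) 2 R\right)^{3} = \left(2 R \left(2 + R\right)\right)^{3} = 8 R^{3} \left(2 + R\right)^{3}$)
$E{\left(a,B \right)} = \frac{3 a}{B}$
$- E{\left(-74,r{\left(l{\left(6 \right)} \right)} \right)} = - \frac{3 \left(-74\right)}{8 \cdot 6^{3} \left(2 + 6\right)^{3}} = - \frac{3 \left(-74\right)}{8 \cdot 216 \cdot 8^{3}} = - \frac{3 \left(-74\right)}{8 \cdot 216 \cdot 512} = - \frac{3 \left(-74\right)}{884736} = \left(-1\right) \left(- \frac{37}{147456}\right) = \frac{37}{147456}$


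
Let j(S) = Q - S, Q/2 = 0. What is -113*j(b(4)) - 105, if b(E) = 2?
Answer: 121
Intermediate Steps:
Q = 0 (Q = 2*0 = 0)
j(S) = -S (j(S) = 0 - S = -S)
-113*j(b(4)) - 105 = -(-113)*2 - 105 = -113*(-2) - 105 = 226 - 105 = 121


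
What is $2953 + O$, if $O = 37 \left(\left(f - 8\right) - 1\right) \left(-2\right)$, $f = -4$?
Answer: $3915$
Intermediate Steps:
$O = 962$ ($O = 37 \left(\left(-4 - 8\right) - 1\right) \left(-2\right) = 37 \left(-12 - 1\right) \left(-2\right) = 37 \left(-13\right) \left(-2\right) = \left(-481\right) \left(-2\right) = 962$)
$2953 + O = 2953 + 962 = 3915$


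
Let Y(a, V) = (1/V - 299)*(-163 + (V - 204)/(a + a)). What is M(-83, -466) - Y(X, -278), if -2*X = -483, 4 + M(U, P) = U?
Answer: -6595937791/134274 ≈ -49123.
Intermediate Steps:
M(U, P) = -4 + U
X = 483/2 (X = -1/2*(-483) = 483/2 ≈ 241.50)
Y(a, V) = (-299 + 1/V)*(-163 + (-204 + V)/(2*a)) (Y(a, V) = (-299 + 1/V)*(-163 + (-204 + V)/((2*a))) = (-299 + 1/V)*(-163 + (-204 + V)*(1/(2*a))) = (-299 + 1/V)*(-163 + (-204 + V)/(2*a)))
M(-83, -466) - Y(X, -278) = (-4 - 83) - (-204 - 326*483/2 - 1*(-278)*(-60997 + 299*(-278)) + 97474*(-278)*(483/2))/(2*(-278)*483/2) = -87 - (-1)*2*(-204 - 78729 - 1*(-278)*(-60997 - 83122) - 6544111938)/(2*278*483) = -87 - (-1)*2*(-204 - 78729 - 1*(-278)*(-144119) - 6544111938)/(2*278*483) = -87 - (-1)*2*(-204 - 78729 - 40065082 - 6544111938)/(2*278*483) = -87 - (-1)*2*(-6584255953)/(2*278*483) = -87 - 1*6584255953/134274 = -87 - 6584255953/134274 = -6595937791/134274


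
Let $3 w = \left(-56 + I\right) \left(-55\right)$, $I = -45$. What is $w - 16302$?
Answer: $- \frac{43351}{3} \approx -14450.0$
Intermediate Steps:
$w = \frac{5555}{3}$ ($w = \frac{\left(-56 - 45\right) \left(-55\right)}{3} = \frac{\left(-101\right) \left(-55\right)}{3} = \frac{1}{3} \cdot 5555 = \frac{5555}{3} \approx 1851.7$)
$w - 16302 = \frac{5555}{3} - 16302 = - \frac{43351}{3}$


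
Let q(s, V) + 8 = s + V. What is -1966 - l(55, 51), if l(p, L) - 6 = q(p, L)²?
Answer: -11576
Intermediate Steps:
q(s, V) = -8 + V + s (q(s, V) = -8 + (s + V) = -8 + (V + s) = -8 + V + s)
l(p, L) = 6 + (-8 + L + p)²
-1966 - l(55, 51) = -1966 - (6 + (-8 + 51 + 55)²) = -1966 - (6 + 98²) = -1966 - (6 + 9604) = -1966 - 1*9610 = -1966 - 9610 = -11576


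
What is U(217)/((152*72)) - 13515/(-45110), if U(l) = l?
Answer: 15769703/49368384 ≈ 0.31943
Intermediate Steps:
U(217)/((152*72)) - 13515/(-45110) = 217/((152*72)) - 13515/(-45110) = 217/10944 - 13515*(-1/45110) = 217*(1/10944) + 2703/9022 = 217/10944 + 2703/9022 = 15769703/49368384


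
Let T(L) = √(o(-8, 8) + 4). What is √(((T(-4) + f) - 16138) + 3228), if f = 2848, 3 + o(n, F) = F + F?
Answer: √(-10062 + √17) ≈ 100.29*I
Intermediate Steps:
o(n, F) = -3 + 2*F (o(n, F) = -3 + (F + F) = -3 + 2*F)
T(L) = √17 (T(L) = √((-3 + 2*8) + 4) = √((-3 + 16) + 4) = √(13 + 4) = √17)
√(((T(-4) + f) - 16138) + 3228) = √(((√17 + 2848) - 16138) + 3228) = √(((2848 + √17) - 16138) + 3228) = √((-13290 + √17) + 3228) = √(-10062 + √17)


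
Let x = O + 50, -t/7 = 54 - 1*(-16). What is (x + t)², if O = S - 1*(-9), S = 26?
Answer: 164025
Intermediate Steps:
O = 35 (O = 26 - 1*(-9) = 26 + 9 = 35)
t = -490 (t = -7*(54 - 1*(-16)) = -7*(54 + 16) = -7*70 = -490)
x = 85 (x = 35 + 50 = 85)
(x + t)² = (85 - 490)² = (-405)² = 164025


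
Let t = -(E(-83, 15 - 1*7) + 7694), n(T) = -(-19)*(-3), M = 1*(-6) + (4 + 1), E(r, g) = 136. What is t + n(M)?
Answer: -7887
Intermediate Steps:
M = -1 (M = -6 + 5 = -1)
n(T) = -57 (n(T) = -19*3 = -57)
t = -7830 (t = -(136 + 7694) = -1*7830 = -7830)
t + n(M) = -7830 - 57 = -7887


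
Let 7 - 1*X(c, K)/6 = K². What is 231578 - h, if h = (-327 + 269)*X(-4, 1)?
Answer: 233666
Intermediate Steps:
X(c, K) = 42 - 6*K²
h = -2088 (h = (-327 + 269)*(42 - 6*1²) = -58*(42 - 6*1) = -58*(42 - 6) = -58*36 = -2088)
231578 - h = 231578 - 1*(-2088) = 231578 + 2088 = 233666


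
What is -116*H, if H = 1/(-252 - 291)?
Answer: 116/543 ≈ 0.21363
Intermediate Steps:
H = -1/543 (H = 1/(-543) = -1/543 ≈ -0.0018416)
-116*H = -116*(-1/543) = 116/543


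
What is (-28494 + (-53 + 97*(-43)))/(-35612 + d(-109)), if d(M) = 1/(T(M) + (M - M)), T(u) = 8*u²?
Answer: 1036593488/1128283125 ≈ 0.91874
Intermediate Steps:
d(M) = 1/(8*M²) (d(M) = 1/(8*M² + (M - M)) = 1/(8*M² + 0) = 1/(8*M²))
(-28494 + (-53 + 97*(-43)))/(-35612 + d(-109)) = (-28494 + (-53 + 97*(-43)))/(-35612 + (⅛)/(-109)²) = (-28494 + (-53 - 4171))/(-35612 + (⅛)*(1/11881)) = (-28494 - 4224)/(-35612 + 1/95048) = -32718/(-3384849375/95048) = -32718*(-95048/3384849375) = 1036593488/1128283125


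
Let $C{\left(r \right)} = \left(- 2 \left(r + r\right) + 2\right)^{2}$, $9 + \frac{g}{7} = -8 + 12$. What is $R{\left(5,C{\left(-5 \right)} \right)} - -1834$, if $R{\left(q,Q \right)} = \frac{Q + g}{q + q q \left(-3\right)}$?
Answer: $\frac{127931}{70} \approx 1827.6$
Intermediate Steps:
$g = -35$ ($g = -63 + 7 \left(-8 + 12\right) = -63 + 7 \cdot 4 = -63 + 28 = -35$)
$C{\left(r \right)} = \left(2 - 4 r\right)^{2}$ ($C{\left(r \right)} = \left(- 2 \cdot 2 r + 2\right)^{2} = \left(- 4 r + 2\right)^{2} = \left(2 - 4 r\right)^{2}$)
$R{\left(q,Q \right)} = \frac{-35 + Q}{q - 3 q^{2}}$ ($R{\left(q,Q \right)} = \frac{Q - 35}{q + q q \left(-3\right)} = \frac{-35 + Q}{q + q^{2} \left(-3\right)} = \frac{-35 + Q}{q - 3 q^{2}}$)
$R{\left(5,C{\left(-5 \right)} \right)} - -1834 = \frac{35 - 4 \left(-1 + 2 \left(-5\right)\right)^{2}}{5 \left(-1 + 3 \cdot 5\right)} - -1834 = \frac{35 - 4 \left(-1 - 10\right)^{2}}{5 \left(-1 + 15\right)} + 1834 = \frac{35 - 4 \left(-11\right)^{2}}{5 \cdot 14} + 1834 = \frac{1}{5} \cdot \frac{1}{14} \left(35 - 4 \cdot 121\right) + 1834 = \frac{1}{5} \cdot \frac{1}{14} \left(35 - 484\right) + 1834 = \frac{1}{5} \cdot \frac{1}{14} \left(-449\right) + 1834 = - \frac{449}{70} + 1834 = \frac{127931}{70}$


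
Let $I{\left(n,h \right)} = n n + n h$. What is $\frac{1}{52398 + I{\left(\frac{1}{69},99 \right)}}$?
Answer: $\frac{4761}{249473710} \approx 1.9084 \cdot 10^{-5}$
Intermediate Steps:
$I{\left(n,h \right)} = n^{2} + h n$
$\frac{1}{52398 + I{\left(\frac{1}{69},99 \right)}} = \frac{1}{52398 + \frac{99 + \frac{1}{69}}{69}} = \frac{1}{52398 + \frac{1}{69} \cdot \frac{6832}{69}} = \frac{1}{52398 + \frac{6832}{4761}} = \frac{1}{\frac{249473710}{4761}} = \frac{4761}{249473710}$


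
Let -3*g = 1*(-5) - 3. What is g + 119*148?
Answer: 52844/3 ≈ 17615.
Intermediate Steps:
g = 8/3 (g = -(1*(-5) - 3)/3 = -(-5 - 3)/3 = -1/3*(-8) = 8/3 ≈ 2.6667)
g + 119*148 = 8/3 + 119*148 = 8/3 + 17612 = 52844/3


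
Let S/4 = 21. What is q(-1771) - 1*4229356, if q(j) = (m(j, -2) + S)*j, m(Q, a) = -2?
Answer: -4374578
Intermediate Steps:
S = 84 (S = 4*21 = 84)
q(j) = 82*j (q(j) = (-2 + 84)*j = 82*j)
q(-1771) - 1*4229356 = 82*(-1771) - 1*4229356 = -145222 - 4229356 = -4374578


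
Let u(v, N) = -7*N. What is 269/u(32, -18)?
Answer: 269/126 ≈ 2.1349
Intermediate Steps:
269/u(32, -18) = 269/((-7*(-18))) = 269/126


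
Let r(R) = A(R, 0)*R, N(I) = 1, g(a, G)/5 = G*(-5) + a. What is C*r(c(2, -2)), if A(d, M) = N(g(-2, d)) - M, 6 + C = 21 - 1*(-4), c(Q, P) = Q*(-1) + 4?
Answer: 38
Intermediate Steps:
g(a, G) = -25*G + 5*a (g(a, G) = 5*(G*(-5) + a) = 5*(-5*G + a) = 5*(a - 5*G) = -25*G + 5*a)
c(Q, P) = 4 - Q (c(Q, P) = -Q + 4 = 4 - Q)
C = 19 (C = -6 + (21 - 1*(-4)) = -6 + (21 + 4) = -6 + 25 = 19)
A(d, M) = 1 - M
r(R) = R (r(R) = (1 - 1*0)*R = (1 + 0)*R = 1*R = R)
C*r(c(2, -2)) = 19*(4 - 1*2) = 19*(4 - 2) = 19*2 = 38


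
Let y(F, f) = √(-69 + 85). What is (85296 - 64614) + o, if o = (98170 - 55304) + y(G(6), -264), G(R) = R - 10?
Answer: 63552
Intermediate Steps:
G(R) = -10 + R
y(F, f) = 4 (y(F, f) = √16 = 4)
o = 42870 (o = (98170 - 55304) + 4 = 42866 + 4 = 42870)
(85296 - 64614) + o = (85296 - 64614) + 42870 = 20682 + 42870 = 63552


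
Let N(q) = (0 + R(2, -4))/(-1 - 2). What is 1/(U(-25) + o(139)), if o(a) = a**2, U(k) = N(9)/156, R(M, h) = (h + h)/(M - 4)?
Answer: 117/2260556 ≈ 5.1757e-5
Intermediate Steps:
R(M, h) = 2*h/(-4 + M) (R(M, h) = (2*h)/(-4 + M) = 2*h/(-4 + M))
N(q) = -4/3 (N(q) = (0 + 2*(-4)/(-4 + 2))/(-1 - 2) = (0 + 2*(-4)/(-2))/(-3) = (0 + 2*(-4)*(-1/2))*(-1/3) = (0 + 4)*(-1/3) = 4*(-1/3) = -4/3)
U(k) = -1/117 (U(k) = -4/3/156 = -4/3*1/156 = -1/117)
1/(U(-25) + o(139)) = 1/(-1/117 + 139**2) = 1/(-1/117 + 19321) = 1/(2260556/117) = 117/2260556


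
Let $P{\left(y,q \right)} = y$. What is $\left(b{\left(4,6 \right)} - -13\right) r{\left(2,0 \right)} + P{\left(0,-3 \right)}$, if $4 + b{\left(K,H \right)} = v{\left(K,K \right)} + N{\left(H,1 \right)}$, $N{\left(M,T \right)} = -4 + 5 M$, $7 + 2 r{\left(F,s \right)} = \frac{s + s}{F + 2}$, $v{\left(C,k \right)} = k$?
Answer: $- \frac{273}{2} \approx -136.5$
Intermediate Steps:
$r{\left(F,s \right)} = - \frac{7}{2} + \frac{s}{2 + F}$ ($r{\left(F,s \right)} = - \frac{7}{2} + \frac{\left(s + s\right) \frac{1}{F + 2}}{2} = - \frac{7}{2} + \frac{2 s \frac{1}{2 + F}}{2} = - \frac{7}{2} + \frac{s}{2 + F}$)
$b{\left(K,H \right)} = -8 + K + 5 H$ ($b{\left(K,H \right)} = -4 + \left(K + \left(-4 + 5 H\right)\right) = -4 + \left(-4 + K + 5 H\right) = -8 + K + 5 H$)
$\left(b{\left(4,6 \right)} - -13\right) r{\left(2,0 \right)} + P{\left(0,-3 \right)} = \left(\left(-8 + 4 + 5 \cdot 6\right) - -13\right) \frac{-7 + 0 - 7}{2 + 2} + 0 = \left(\left(-8 + 4 + 30\right) + 13\right) \frac{-7 + 0 - 7}{4} + 0 = \left(26 + 13\right) \frac{1}{4} \left(-14\right) + 0 = 39 \left(- \frac{7}{2}\right) + 0 = - \frac{273}{2} + 0 = - \frac{273}{2}$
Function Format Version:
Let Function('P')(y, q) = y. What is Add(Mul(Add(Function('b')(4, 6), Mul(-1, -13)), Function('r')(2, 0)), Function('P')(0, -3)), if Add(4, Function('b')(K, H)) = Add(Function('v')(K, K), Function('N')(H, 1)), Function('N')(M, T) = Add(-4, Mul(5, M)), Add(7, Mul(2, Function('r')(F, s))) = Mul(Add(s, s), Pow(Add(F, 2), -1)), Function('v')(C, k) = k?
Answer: Rational(-273, 2) ≈ -136.50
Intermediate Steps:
Function('r')(F, s) = Add(Rational(-7, 2), Mul(s, Pow(Add(2, F), -1))) (Function('r')(F, s) = Add(Rational(-7, 2), Mul(Rational(1, 2), Mul(Add(s, s), Pow(Add(F, 2), -1)))) = Add(Rational(-7, 2), Mul(Rational(1, 2), Mul(Mul(2, s), Pow(Add(2, F), -1)))) = Add(Rational(-7, 2), Mul(Rational(1, 2), Mul(2, s, Pow(Add(2, F), -1)))) = Add(Rational(-7, 2), Mul(s, Pow(Add(2, F), -1))))
Function('b')(K, H) = Add(-8, K, Mul(5, H)) (Function('b')(K, H) = Add(-4, Add(K, Add(-4, Mul(5, H)))) = Add(-4, Add(-4, K, Mul(5, H))) = Add(-8, K, Mul(5, H)))
Add(Mul(Add(Function('b')(4, 6), Mul(-1, -13)), Function('r')(2, 0)), Function('P')(0, -3)) = Add(Mul(Add(Add(-8, 4, Mul(5, 6)), Mul(-1, -13)), Mul(Pow(Add(2, 2), -1), Add(-7, 0, Mul(Rational(-7, 2), 2)))), 0) = Add(Mul(Add(Add(-8, 4, 30), 13), Mul(Pow(4, -1), Add(-7, 0, -7))), 0) = Add(Mul(Add(26, 13), Mul(Rational(1, 4), -14)), 0) = Add(Mul(39, Rational(-7, 2)), 0) = Add(Rational(-273, 2), 0) = Rational(-273, 2)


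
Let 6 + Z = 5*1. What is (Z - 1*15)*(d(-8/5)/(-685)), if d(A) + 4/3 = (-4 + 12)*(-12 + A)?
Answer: -26432/10275 ≈ -2.5725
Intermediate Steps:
d(A) = -292/3 + 8*A (d(A) = -4/3 + (-4 + 12)*(-12 + A) = -4/3 + 8*(-12 + A) = -4/3 + (-96 + 8*A) = -292/3 + 8*A)
Z = -1 (Z = -6 + 5*1 = -6 + 5 = -1)
(Z - 1*15)*(d(-8/5)/(-685)) = (-1 - 1*15)*((-292/3 + 8*(-8/5))/(-685)) = (-1 - 15)*((-292/3 + 8*(-8*⅕))*(-1/685)) = -16*(-292/3 + 8*(-8/5))*(-1)/685 = -16*(-292/3 - 64/5)*(-1)/685 = -(-26432)*(-1)/(15*685) = -16*1652/10275 = -26432/10275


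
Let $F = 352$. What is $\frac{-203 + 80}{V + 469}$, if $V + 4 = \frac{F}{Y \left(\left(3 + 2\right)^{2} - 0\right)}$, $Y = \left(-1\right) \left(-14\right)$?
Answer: $- \frac{21525}{81551} \approx -0.26395$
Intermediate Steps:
$Y = 14$
$V = - \frac{524}{175}$ ($V = -4 + \frac{352}{14 \left(\left(3 + 2\right)^{2} - 0\right)} = -4 + \frac{352}{14 \left(5^{2} + 0\right)} = -4 + \frac{352}{14 \left(25 + 0\right)} = -4 + \frac{352}{14 \cdot 25} = -4 + \frac{352}{350} = -4 + 352 \cdot \frac{1}{350} = -4 + \frac{176}{175} = - \frac{524}{175} \approx -2.9943$)
$\frac{-203 + 80}{V + 469} = \frac{-203 + 80}{- \frac{524}{175} + 469} = - \frac{123}{\frac{81551}{175}} = \left(-123\right) \frac{175}{81551} = - \frac{21525}{81551}$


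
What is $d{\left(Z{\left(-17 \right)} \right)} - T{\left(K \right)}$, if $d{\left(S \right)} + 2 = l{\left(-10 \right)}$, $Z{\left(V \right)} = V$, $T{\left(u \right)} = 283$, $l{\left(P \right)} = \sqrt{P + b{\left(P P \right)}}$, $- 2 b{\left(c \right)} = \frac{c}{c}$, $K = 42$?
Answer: $-285 + \frac{i \sqrt{42}}{2} \approx -285.0 + 3.2404 i$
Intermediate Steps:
$b{\left(c \right)} = - \frac{1}{2}$ ($b{\left(c \right)} = - \frac{c \frac{1}{c}}{2} = \left(- \frac{1}{2}\right) 1 = - \frac{1}{2}$)
$l{\left(P \right)} = \sqrt{- \frac{1}{2} + P}$ ($l{\left(P \right)} = \sqrt{P - \frac{1}{2}} = \sqrt{- \frac{1}{2} + P}$)
$d{\left(S \right)} = -2 + \frac{i \sqrt{42}}{2}$ ($d{\left(S \right)} = -2 + \frac{\sqrt{-2 + 4 \left(-10\right)}}{2} = -2 + \frac{\sqrt{-2 - 40}}{2} = -2 + \frac{\sqrt{-42}}{2} = -2 + \frac{i \sqrt{42}}{2}$)
$d{\left(Z{\left(-17 \right)} \right)} - T{\left(K \right)} = \left(-2 + \frac{i \sqrt{42}}{2}\right) - 283 = -285 + \frac{i \sqrt{42}}{2}$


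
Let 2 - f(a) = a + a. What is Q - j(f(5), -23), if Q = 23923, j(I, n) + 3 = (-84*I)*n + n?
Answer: 39405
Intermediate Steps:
f(a) = 2 - 2*a (f(a) = 2 - (a + a) = 2 - 2*a)
j(I, n) = -3 + n - 84*I*n (j(I, n) = -3 + ((-84*I)*n + n) = -3 + (-84*I*n + n) = -3 + (n - 84*I*n) = -3 + n - 84*I*n)
Q - j(f(5), -23) = 23923 - (-3 - 23 - 84*(2 - 2*5)*(-23)) = 23923 - (-3 - 23 - 84*(2 - 10)*(-23)) = 23923 - (-3 - 23 - 84*(-8)*(-23)) = 23923 - (-3 - 23 - 15456) = 23923 - 1*(-15482) = 23923 + 15482 = 39405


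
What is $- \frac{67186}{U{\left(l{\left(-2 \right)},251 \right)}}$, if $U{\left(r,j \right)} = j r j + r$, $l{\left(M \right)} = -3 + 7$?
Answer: $- \frac{33593}{126004} \approx -0.2666$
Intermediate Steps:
$l{\left(M \right)} = 4$
$U{\left(r,j \right)} = r + r j^{2}$ ($U{\left(r,j \right)} = r j^{2} + r = r + r j^{2}$)
$- \frac{67186}{U{\left(l{\left(-2 \right)},251 \right)}} = - \frac{67186}{4 \left(1 + 251^{2}\right)} = - \frac{67186}{4 \left(1 + 63001\right)} = - \frac{67186}{4 \cdot 63002} = - \frac{67186}{252008} = \left(-67186\right) \frac{1}{252008} = - \frac{33593}{126004}$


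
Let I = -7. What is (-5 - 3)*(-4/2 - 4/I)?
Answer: 80/7 ≈ 11.429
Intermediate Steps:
(-5 - 3)*(-4/2 - 4/I) = (-5 - 3)*(-4/2 - 4/(-7)) = -8*(-4*½ - 4*(-⅐)) = -8*(-2 + 4/7) = -8*(-10/7) = 80/7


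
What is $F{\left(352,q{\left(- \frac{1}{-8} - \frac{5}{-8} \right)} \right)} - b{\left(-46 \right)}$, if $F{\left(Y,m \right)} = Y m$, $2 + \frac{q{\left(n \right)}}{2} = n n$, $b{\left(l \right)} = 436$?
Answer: $-1448$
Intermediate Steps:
$q{\left(n \right)} = -4 + 2 n^{2}$ ($q{\left(n \right)} = -4 + 2 n n = -4 + 2 n^{2}$)
$F{\left(352,q{\left(- \frac{1}{-8} - \frac{5}{-8} \right)} \right)} - b{\left(-46 \right)} = 352 \left(-4 + 2 \left(- \frac{1}{-8} - \frac{5}{-8}\right)^{2}\right) - 436 = 352 \left(-4 + 2 \left(\left(-1\right) \left(- \frac{1}{8}\right) - - \frac{5}{8}\right)^{2}\right) - 436 = 352 \left(-4 + 2 \left(\frac{1}{8} + \frac{5}{8}\right)^{2}\right) - 436 = 352 \left(-4 + 2 \left(\frac{3}{4}\right)^{2}\right) - 436 = 352 \left(-4 + 2 \cdot \frac{9}{16}\right) - 436 = 352 \left(-4 + \frac{9}{8}\right) - 436 = 352 \left(- \frac{23}{8}\right) - 436 = -1012 - 436 = -1448$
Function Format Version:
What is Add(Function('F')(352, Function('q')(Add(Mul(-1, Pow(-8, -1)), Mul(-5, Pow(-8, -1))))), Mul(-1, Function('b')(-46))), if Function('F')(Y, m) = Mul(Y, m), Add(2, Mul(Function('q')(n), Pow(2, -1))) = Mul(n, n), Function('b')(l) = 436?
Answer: -1448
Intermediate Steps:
Function('q')(n) = Add(-4, Mul(2, Pow(n, 2))) (Function('q')(n) = Add(-4, Mul(2, Mul(n, n))) = Add(-4, Mul(2, Pow(n, 2))))
Add(Function('F')(352, Function('q')(Add(Mul(-1, Pow(-8, -1)), Mul(-5, Pow(-8, -1))))), Mul(-1, Function('b')(-46))) = Add(Mul(352, Add(-4, Mul(2, Pow(Add(Mul(-1, Pow(-8, -1)), Mul(-5, Pow(-8, -1))), 2)))), Mul(-1, 436)) = Add(Mul(352, Add(-4, Mul(2, Pow(Add(Mul(-1, Rational(-1, 8)), Mul(-5, Rational(-1, 8))), 2)))), -436) = Add(Mul(352, Add(-4, Mul(2, Pow(Add(Rational(1, 8), Rational(5, 8)), 2)))), -436) = Add(Mul(352, Add(-4, Mul(2, Pow(Rational(3, 4), 2)))), -436) = Add(Mul(352, Add(-4, Mul(2, Rational(9, 16)))), -436) = Add(Mul(352, Add(-4, Rational(9, 8))), -436) = Add(Mul(352, Rational(-23, 8)), -436) = Add(-1012, -436) = -1448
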